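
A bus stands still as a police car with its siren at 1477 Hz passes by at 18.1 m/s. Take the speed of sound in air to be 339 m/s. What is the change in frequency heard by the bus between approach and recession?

158 Hz

Approaching: f₁ = f · v/(v − v_s) = 1477 × 339/320.9 ≈ 1560 Hz.
Receding: f₂ = f · v/(v + v_s) = 1477 × 339/357.1 ≈ 1402 Hz.
Drop: f₁ − f₂ = 2f·v·v_s/(v² − v_s²) = 2 × 1477 × 339 × 18.1/(339² − 18.1²) ≈ 158 Hz.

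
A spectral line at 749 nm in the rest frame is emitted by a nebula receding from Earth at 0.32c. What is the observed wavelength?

1043.6 nm

Relativistic Doppler for wavelength: λ' = λ₀ · √((1 + β)/(1 − β)).
λ' = 749 × √(1.3200/0.6800) = 749 × 1.39326 ≈ 1043.6 nm.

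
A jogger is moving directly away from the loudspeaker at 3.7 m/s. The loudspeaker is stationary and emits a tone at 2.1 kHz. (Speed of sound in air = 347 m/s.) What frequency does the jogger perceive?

2.08 kHz

Only the observer moves, away from the source, so f' = f · (v − v_o)/v.
f' = 2.1 × (347 − 3.7)/347 = 2.1 × 343.3/347 ≈ 2.08 kHz.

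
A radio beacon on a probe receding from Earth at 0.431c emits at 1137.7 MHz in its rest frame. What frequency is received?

Relativistic Doppler for frequency: f' = f₀ · √((1 − β)/(1 + β)).
f' = 1137.7 × √(0.5690/1.4310) = 1137.7 × 0.63057 ≈ 717.4 MHz.

717.4 MHz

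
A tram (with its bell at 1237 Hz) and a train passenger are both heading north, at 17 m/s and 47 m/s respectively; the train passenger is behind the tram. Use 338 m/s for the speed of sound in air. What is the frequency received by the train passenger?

The train passenger is behind, so the tram is moving away from it while the train passenger is moving toward the tram.
Both move, so f' = f · (v + v_o)/(v + v_s).
f' = 1237 × (338 + 47)/(338 + 17) = 1237 × 385/355 ≈ 1342 Hz.

1342 Hz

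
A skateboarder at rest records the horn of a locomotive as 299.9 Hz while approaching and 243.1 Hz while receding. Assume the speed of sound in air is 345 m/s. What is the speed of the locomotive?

36 m/s

f₁/f₂ = (v + v_s)/(v − v_s), so v_s = v · (f₁ − f₂)/(f₁ + f₂).
v_s = 345 × (299.9 − 243.1)/(299.9 + 243.1) = 345 × 56.8/543.0 ≈ 36 m/s.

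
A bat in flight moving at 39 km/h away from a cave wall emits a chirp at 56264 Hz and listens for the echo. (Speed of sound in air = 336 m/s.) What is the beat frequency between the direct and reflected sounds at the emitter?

3515 Hz

39 km/h = 10.83 m/s.
The cave wall receives the sound from a moving source: f₁ = f₀ · v/(v + v_e) = 56264 × 336/346.83 ≈ 54507 Hz.
On the return leg the bat in flight is a moving observer: f₂ = f₁ · (v − v_e)/v = 54507 × 325.17/336 ≈ 52749 Hz.
Beat against the emitted tone: |f₂ − f₀| = 2v_e·f₀/(v + v_e) = 2 × 10.83 × 56264/346.83 ≈ 3515 Hz.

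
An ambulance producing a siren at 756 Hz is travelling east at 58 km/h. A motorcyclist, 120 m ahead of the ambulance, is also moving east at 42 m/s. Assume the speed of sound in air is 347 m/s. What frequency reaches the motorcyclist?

697 Hz

58 km/h = 16.11 m/s.
The motorcyclist is ahead, so the ambulance is moving toward it while the motorcyclist is moving away from the ambulance.
General Doppler shift: f' = f · (v − v_o)/(v − v_s).
f' = 756 × (347 − 42)/(347 − 16.11) = 756 × 305/330.89 ≈ 697 Hz.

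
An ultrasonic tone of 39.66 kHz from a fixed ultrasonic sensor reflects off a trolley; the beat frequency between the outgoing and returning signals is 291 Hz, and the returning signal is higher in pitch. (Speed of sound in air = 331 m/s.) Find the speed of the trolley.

Double Doppler shift off a moving reflector: f₂ = f₀ · (v + u)/(v − u) (u > 0 toward emitter).
Returning signal is higher, so f₂ = f₀ + Δf = 39660 + 291 = 39951 Hz.
Rearranging, u = v · (f₂ − f₀)/(f₂ + f₀) = 331 × 291/79611 ≈ 1.21 m/s.
So the trolley is moving at 1.21 m/s toward the emitter.

1.21 m/s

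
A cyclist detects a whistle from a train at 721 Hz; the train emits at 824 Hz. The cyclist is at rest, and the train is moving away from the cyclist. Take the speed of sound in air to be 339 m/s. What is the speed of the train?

f' = f · v/(v + v_s) ⇒ v_s = v · |1 − f/f'|.
v_s = 339 × |1 − 824/721| = 339 × 0.1429 ≈ 48 m/s.

48 m/s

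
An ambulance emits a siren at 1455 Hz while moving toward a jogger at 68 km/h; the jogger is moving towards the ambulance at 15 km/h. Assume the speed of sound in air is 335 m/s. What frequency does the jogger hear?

1561 Hz

68 km/h = 18.89 m/s; 15 km/h = 4.167 m/s.
General Doppler shift: f' = f · (v + v_o)/(v − v_s).
f' = 1455 × (335 + 4.167)/(335 − 18.89) = 1455 × 339.17/316.11 ≈ 1561 Hz.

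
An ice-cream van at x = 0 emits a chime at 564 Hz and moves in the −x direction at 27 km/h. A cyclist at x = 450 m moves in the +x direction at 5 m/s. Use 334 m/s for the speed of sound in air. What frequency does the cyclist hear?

543 Hz

27 km/h = 7.5 m/s.
The observer lies on the +x side, so the source is heading away from the observer and the observer is heading away from the source.
General Doppler shift: f' = f · (v − v_o)/(v + v_s).
f' = 564 × (334 − 5)/(334 + 7.5) = 564 × 329/341.5 ≈ 543 Hz.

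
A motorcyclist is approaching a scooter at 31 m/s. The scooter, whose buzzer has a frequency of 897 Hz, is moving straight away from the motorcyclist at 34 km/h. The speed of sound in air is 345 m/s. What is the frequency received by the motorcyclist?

34 km/h = 9.444 m/s.
Both move, so f' = f · (v + v_o)/(v + v_s).
f' = 897 × (345 + 31)/(345 + 9.444) = 897 × 376/354.44 ≈ 952 Hz.

952 Hz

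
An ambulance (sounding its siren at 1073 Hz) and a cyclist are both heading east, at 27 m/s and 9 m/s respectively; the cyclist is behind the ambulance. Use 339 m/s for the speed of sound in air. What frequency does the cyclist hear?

1020 Hz

The cyclist is behind, so the ambulance is moving away from it while the cyclist is moving toward the ambulance.
General Doppler shift: f' = f · (v + v_o)/(v + v_s).
f' = 1073 × (339 + 9)/(339 + 27) = 1073 × 348/366 ≈ 1020 Hz.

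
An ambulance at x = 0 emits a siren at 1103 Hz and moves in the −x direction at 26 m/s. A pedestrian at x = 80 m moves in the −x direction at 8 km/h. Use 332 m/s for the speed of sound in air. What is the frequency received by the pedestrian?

8 km/h = 2.222 m/s.
The observer lies on the +x side, so the source is heading away from the observer and the observer is heading toward the source.
General Doppler shift: f' = f · (v + v_o)/(v + v_s).
f' = 1103 × (332 + 2.222)/(332 + 26) = 1103 × 334.22/358 ≈ 1030 Hz.

1030 Hz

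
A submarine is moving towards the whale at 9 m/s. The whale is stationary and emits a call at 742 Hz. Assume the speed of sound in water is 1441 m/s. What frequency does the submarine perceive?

Only the observer moves, toward the source, so f' = f · (v + v_o)/v.
f' = 742 × (1441 + 9)/1441 = 742 × 1450/1441 ≈ 747 Hz.

747 Hz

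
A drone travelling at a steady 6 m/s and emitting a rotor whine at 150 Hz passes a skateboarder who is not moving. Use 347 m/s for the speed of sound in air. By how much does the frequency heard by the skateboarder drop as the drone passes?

5.19 Hz

Approaching: f₁ = f · v/(v − v_s) = 150 × 347/341 ≈ 152.64 Hz.
Receding: f₂ = f · v/(v + v_s) = 150 × 347/353 ≈ 147.45 Hz.
Drop: f₁ − f₂ = 2f·v·v_s/(v² − v_s²) = 2 × 150 × 347 × 6/(347² − 6²) ≈ 5.19 Hz.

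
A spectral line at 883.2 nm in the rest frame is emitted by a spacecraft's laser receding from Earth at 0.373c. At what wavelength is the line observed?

Relativistic Doppler for wavelength: λ' = λ₀ · √((1 + β)/(1 − β)).
λ' = 883.2 × √(1.3730/0.6270) = 883.2 × 1.47979 ≈ 1307.0 nm.

1307.0 nm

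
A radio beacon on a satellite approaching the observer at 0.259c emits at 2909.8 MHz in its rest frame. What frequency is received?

Relativistic Doppler for frequency: f' = f₀ · √((1 + β)/(1 − β)).
f' = 2909.8 × √(1.2590/0.7410) = 2909.8 × 1.30348 ≈ 3792.9 MHz.

3792.9 MHz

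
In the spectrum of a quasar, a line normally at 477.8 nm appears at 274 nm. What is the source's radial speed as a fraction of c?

λ'/λ₀ = 0.5735 < 1 (blueshift), so the source is approaching.
λ'/λ₀ = √((1 − β)/(1 + β)) for an approaching source ⇒ β = (1 − r²)/(1 + r²) with r = λ'/λ₀.
β = (1 − 0.3289)/(1 + 0.3289) ≈ 0.505.

0.505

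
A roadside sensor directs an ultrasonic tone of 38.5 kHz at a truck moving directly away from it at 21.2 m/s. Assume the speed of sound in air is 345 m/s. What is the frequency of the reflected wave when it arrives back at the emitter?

34.0 kHz

The truck first receives the wave as a moving observer: f₁ = f₀ · (v − u)/v = 38.5 × (345 − 21.2)/345 ≈ 36.1 kHz.
On reflection it acts as a source moving away from the stationary detector: f₂ = f₁ · v/(v + u) = 36.1 × 345/366.2 ≈ 34.0 kHz.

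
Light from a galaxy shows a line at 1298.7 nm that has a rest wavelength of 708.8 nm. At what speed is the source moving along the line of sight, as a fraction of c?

0.541c

λ'/λ₀ = 1.8323 > 1 (redshift), so the source is receding.
λ'/λ₀ = √((1 + β)/(1 − β)) for a receding source ⇒ β = (r² − 1)/(r² + 1) with r = λ'/λ₀.
β = (3.3571 − 1)/(3.3571 + 1) ≈ 0.541.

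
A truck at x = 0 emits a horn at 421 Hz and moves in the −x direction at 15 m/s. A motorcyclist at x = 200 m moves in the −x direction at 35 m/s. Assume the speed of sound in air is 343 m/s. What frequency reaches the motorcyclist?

The observer lies on the +x side, so the source is heading away from the observer and the observer is heading toward the source.
Both move, so f' = f · (v + v_o)/(v + v_s).
f' = 421 × (343 + 35)/(343 + 15) = 421 × 378/358 ≈ 445 Hz.

445 Hz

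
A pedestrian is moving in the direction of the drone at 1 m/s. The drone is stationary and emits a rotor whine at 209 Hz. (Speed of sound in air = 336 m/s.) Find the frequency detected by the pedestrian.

Moving observer, stationary source: f' = f · (v + v_o)/v.
f' = 209 × (336 + 1)/336 = 209 × 337/336 ≈ 210 Hz.

210 Hz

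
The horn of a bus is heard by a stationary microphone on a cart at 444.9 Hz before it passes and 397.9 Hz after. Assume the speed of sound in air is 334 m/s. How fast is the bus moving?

f₁/f₂ = (v + v_s)/(v − v_s), so v_s = v · (f₁ − f₂)/(f₁ + f₂).
v_s = 334 × (444.9 − 397.9)/(444.9 + 397.9) = 334 × 47.0/842.8 ≈ 18.6 m/s.

18.6 m/s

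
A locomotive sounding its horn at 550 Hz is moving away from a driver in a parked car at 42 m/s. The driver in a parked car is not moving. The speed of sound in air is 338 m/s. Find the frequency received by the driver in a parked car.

489 Hz

Moving source, stationary observer: f' = f · v/(v + v_s) since the source is receding.
f' = 550 × 338/(338 + 42) = 550 × 338/380 ≈ 489 Hz.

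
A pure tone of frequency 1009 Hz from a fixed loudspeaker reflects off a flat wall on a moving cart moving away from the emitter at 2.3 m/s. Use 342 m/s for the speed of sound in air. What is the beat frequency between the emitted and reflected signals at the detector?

The flat wall on a moving cart first receives the wave as a moving observer: f₁ = f₀ · (v − u)/v = 1009 × (342 − 2.3)/342 ≈ 1002.21 Hz.
The reflection then acts as a moving source: f₂ = f₁ · v/(v + u) ≈ 995.52 Hz.
Beat frequency: |f₂ − f₀| = 2u·f₀/(v + u) = 2 × 2.3 × 1009/344.3 ≈ 13.5 Hz.

13.5 Hz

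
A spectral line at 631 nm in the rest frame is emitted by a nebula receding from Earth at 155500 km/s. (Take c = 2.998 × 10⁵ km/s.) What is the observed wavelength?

1120.8 nm

β = v/c = 155500/299800 = 0.5187.
Relativistic Doppler for wavelength: λ' = λ₀ · √((1 + β)/(1 − β)).
λ' = 631 × √(1.5187/0.4813) = 631 × 1.77630 ≈ 1120.8 nm.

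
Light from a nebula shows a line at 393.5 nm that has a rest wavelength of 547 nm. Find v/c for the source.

λ'/λ₀ = 0.7194 < 1 (blueshift), so the source is approaching.
λ'/λ₀ = √((1 − β)/(1 + β)) for an approaching source ⇒ β = (1 − r²)/(1 + r²) with r = λ'/λ₀.
β = (1 − 0.5175)/(1 + 0.5175) ≈ 0.318.

0.318c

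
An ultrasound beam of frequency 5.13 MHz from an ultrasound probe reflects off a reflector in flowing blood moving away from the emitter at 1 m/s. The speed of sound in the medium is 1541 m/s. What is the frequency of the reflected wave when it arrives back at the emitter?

5.123 MHz

The reflector in flowing blood first receives the wave as a moving observer: f₁ = f₀ · (v − u)/v = 5.13 × (1541 − 1)/1541 ≈ 5.127 MHz.
The reflection then acts as a moving source: f₂ = f₁ · v/(v + u) ≈ 5.123 MHz.
Equivalently f₂ = f₀ · (v − u)/(v + u).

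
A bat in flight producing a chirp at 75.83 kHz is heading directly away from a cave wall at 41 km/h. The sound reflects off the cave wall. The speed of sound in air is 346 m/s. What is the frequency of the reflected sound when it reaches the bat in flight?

41 km/h = 11.39 m/s.
The cave wall receives the sound from a moving source: f₁ = f₀ · v/(v + v_e) = 75.83 × 346/357.39 ≈ 73.4 kHz.
On the return leg the bat in flight is a moving observer: f₂ = f₁ · (v − v_e)/v = 73.4 × 334.61/346 ≈ 71.0 kHz.
Equivalently f₂ = f₀ · (v − v_e)/(v + v_e).

71.0 kHz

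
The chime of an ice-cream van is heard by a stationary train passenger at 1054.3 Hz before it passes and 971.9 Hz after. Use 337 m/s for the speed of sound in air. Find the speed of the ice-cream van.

f₁/f₂ = (v + v_s)/(v − v_s), so v_s = v · (f₁ − f₂)/(f₁ + f₂).
v_s = 337 × (1054.3 − 971.9)/(1054.3 + 971.9) = 337 × 82.4/2026.2 ≈ 13.7 m/s.

13.7 m/s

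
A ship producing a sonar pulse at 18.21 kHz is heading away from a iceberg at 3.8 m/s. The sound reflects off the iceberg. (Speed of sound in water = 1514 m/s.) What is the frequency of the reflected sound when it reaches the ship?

The iceberg receives the sound from a moving source: f₁ = f₀ · v/(v + v_e) = 18.21 × 1514/1517.8 ≈ 18.16 kHz.
On the return leg the ship is a moving observer: f₂ = f₁ · (v − v_e)/v = 18.16 × 1510.2/1514 ≈ 18.12 kHz.
Equivalently f₂ = f₀ · (v − v_e)/(v + v_e).

18.12 kHz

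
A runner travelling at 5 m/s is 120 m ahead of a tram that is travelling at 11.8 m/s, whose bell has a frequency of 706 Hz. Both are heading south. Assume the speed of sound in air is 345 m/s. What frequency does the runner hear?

The runner is ahead, so the tram is moving toward it while the runner is moving away from the tram.
General Doppler shift: f' = f · (v − v_o)/(v − v_s).
f' = 706 × (345 − 5)/(345 − 11.8) = 706 × 340/333.2 ≈ 720 Hz.

720 Hz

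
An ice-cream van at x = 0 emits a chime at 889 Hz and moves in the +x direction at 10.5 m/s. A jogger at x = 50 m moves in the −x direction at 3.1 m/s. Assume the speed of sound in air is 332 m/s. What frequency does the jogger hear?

The observer lies on the +x side, so the source is heading toward the observer and the observer is heading toward the source.
General Doppler shift: f' = f · (v + v_o)/(v − v_s).
f' = 889 × (332 + 3.1)/(332 − 10.5) = 889 × 335.1/321.5 ≈ 927 Hz.

927 Hz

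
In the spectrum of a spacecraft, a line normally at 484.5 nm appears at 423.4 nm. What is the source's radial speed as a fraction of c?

0.134c

λ'/λ₀ = 0.8739 < 1 (blueshift), so the source is approaching.
λ'/λ₀ = √((1 − β)/(1 + β)) for an approaching source ⇒ β = (1 − r²)/(1 + r²) with r = λ'/λ₀.
β = (1 − 0.7637)/(1 + 0.7637) ≈ 0.134.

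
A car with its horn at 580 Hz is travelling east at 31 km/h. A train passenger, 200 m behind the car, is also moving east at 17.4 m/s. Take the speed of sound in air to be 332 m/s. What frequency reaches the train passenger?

595 Hz

31 km/h = 8.611 m/s.
The train passenger is behind, so the car is moving away from it while the train passenger is moving toward the car.
With source receding and observer approaching, f' = f · (v + v_o)/(v + v_s).
f' = 580 × (332 + 17.4)/(332 + 8.611) = 580 × 349.4/340.61 ≈ 595 Hz.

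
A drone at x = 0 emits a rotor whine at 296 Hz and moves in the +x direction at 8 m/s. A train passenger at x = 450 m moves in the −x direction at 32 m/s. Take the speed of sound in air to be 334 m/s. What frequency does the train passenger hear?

332 Hz

The observer lies on the +x side, so the source is heading toward the observer and the observer is heading toward the source.
With source approaching and observer approaching, f' = f · (v + v_o)/(v − v_s).
f' = 296 × (334 + 32)/(334 − 8) = 296 × 366/326 ≈ 332 Hz.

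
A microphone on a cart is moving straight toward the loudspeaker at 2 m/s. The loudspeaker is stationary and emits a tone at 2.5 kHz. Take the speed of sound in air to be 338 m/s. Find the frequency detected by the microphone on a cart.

2.51 kHz

Only the observer moves, toward the source, so f' = f · (v + v_o)/v.
f' = 2.5 × (338 + 2)/338 = 2.5 × 340/338 ≈ 2.51 kHz.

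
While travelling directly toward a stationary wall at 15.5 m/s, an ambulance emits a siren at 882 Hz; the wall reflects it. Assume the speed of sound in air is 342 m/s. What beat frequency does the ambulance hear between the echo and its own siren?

The wall receives the sound from a moving source: f₁ = f₀ · v/(v − v_e) = 882 × 342/326.5 ≈ 923.9 Hz.
On the return leg the ambulance is a moving observer: f₂ = f₁ · (v + v_e)/v = 923.9 × 357.5/342 ≈ 965.7 Hz.
Beat against the emitted tone: |f₂ − f₀| = 2v_e·f₀/(v − v_e) = 2 × 15.5 × 882/326.5 ≈ 84 Hz.

84 Hz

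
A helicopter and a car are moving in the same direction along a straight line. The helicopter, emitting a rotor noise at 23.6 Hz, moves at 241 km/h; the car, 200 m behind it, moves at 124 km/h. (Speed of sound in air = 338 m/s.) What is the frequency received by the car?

21.7 Hz

241 km/h = 66.94 m/s; 124 km/h = 34.44 m/s.
The car is behind, so the helicopter is moving away from it while the car is moving toward the helicopter.
General Doppler shift: f' = f · (v + v_o)/(v + v_s).
f' = 23.6 × (338 + 34.44)/(338 + 66.94) = 23.6 × 372.44/404.94 ≈ 21.7 Hz.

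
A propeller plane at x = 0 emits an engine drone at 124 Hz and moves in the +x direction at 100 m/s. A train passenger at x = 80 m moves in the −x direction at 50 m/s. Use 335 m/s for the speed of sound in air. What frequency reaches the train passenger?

The observer lies on the +x side, so the source is heading toward the observer and the observer is heading toward the source.
Both move, so f' = f · (v + v_o)/(v − v_s).
f' = 124 × (335 + 50)/(335 − 100) = 124 × 385/235 ≈ 203 Hz.

203 Hz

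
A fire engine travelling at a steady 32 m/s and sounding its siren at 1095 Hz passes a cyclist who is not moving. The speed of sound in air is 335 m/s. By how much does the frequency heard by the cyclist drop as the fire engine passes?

Approaching: f₁ = f · v/(v − v_s) = 1095 × 335/303 ≈ 1211 Hz.
Receding: f₂ = f · v/(v + v_s) = 1095 × 335/367 ≈ 1000 Hz.
Drop: f₁ − f₂ = 2f·v·v_s/(v² − v_s²) = 2 × 1095 × 335 × 32/(335² − 32²) ≈ 211 Hz.

211 Hz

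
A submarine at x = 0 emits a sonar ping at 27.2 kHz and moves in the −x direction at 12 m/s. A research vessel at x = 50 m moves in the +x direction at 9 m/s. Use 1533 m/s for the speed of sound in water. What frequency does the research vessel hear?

The observer lies on the +x side, so the source is heading away from the observer and the observer is heading away from the source.
Both move, so f' = f · (v − v_o)/(v + v_s).
f' = 27.2 × (1533 − 9)/(1533 + 12) = 27.2 × 1524/1545 ≈ 26.8 kHz.

26.8 kHz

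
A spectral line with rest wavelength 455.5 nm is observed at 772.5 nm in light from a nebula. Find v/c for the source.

0.484

λ'/λ₀ = 1.6959 > 1 (redshift), so the source is receding.
λ'/λ₀ = √((1 + β)/(1 − β)) for a receding source ⇒ β = (r² − 1)/(r² + 1) with r = λ'/λ₀.
β = (2.8762 − 1)/(2.8762 + 1) ≈ 0.484.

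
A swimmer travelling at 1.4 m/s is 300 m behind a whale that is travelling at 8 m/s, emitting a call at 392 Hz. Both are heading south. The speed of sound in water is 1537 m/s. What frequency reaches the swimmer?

The swimmer is behind, so the whale is moving away from it while the swimmer is moving toward the whale.
General Doppler shift: f' = f · (v + v_o)/(v + v_s).
f' = 392 × (1537 + 1.4)/(1537 + 8) = 392 × 1538.4/1545 ≈ 390 Hz.

390 Hz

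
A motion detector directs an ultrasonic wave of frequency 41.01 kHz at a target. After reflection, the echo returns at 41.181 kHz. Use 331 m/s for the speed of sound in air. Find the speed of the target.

Double Doppler shift off a moving reflector: f₂ = f₀ · (v + u)/(v − u) (u > 0 toward emitter).
Rearranging, u = v · (f₂ − f₀)/(f₂ + f₀) = 331 × 0.171/82.191 ≈ 0.69 m/s.
So the target is moving at 0.69 m/s toward the emitter.

0.69 m/s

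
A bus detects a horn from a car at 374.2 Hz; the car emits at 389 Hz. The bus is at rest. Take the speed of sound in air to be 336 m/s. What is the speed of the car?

f' < f, so the car is receding.
f' = f · v/(v + v_s) ⇒ v_s = v · |1 − f/f'|.
v_s = 336 × |1 − 389/374.2| = 336 × 0.03955 ≈ 13.3 m/s.

13.3 m/s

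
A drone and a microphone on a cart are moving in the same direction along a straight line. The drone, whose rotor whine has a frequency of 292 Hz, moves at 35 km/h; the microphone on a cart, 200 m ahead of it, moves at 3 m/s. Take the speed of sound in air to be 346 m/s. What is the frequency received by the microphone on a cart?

298 Hz

35 km/h = 9.722 m/s.
The microphone on a cart is ahead, so the drone is moving toward it while the microphone on a cart is moving away from the drone.
With source approaching and observer receding, f' = f · (v − v_o)/(v − v_s).
f' = 292 × (346 − 3)/(346 − 9.722) = 292 × 343/336.28 ≈ 298 Hz.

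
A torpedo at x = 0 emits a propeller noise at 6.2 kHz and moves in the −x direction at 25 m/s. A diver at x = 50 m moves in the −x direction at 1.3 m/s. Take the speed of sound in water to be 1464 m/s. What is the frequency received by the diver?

6.10 kHz

The observer lies on the +x side, so the source is heading away from the observer and the observer is heading toward the source.
With source receding and observer approaching, f' = f · (v + v_o)/(v + v_s).
f' = 6.2 × (1464 + 1.3)/(1464 + 25) = 6.2 × 1465.3/1489 ≈ 6.10 kHz.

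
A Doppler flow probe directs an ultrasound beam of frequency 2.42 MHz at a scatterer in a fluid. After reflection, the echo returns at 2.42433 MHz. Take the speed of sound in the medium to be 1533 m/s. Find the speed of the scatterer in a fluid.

1.37 m/s

Double Doppler shift off a moving reflector: f₂ = f₀ · (v + u)/(v − u) (u > 0 toward emitter).
Rearranging, u = v · (f₂ − f₀)/(f₂ + f₀) = 1533 × 0.00433/4.84433 ≈ 1.37 m/s.
So the scatterer in a fluid is moving at 1.37 m/s toward the emitter.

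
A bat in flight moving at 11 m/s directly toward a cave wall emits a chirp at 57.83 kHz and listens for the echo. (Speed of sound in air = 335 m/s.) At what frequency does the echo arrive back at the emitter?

61.8 kHz

The cave wall receives the sound from a moving source: f₁ = f₀ · v/(v − v_e) = 57.83 × 335/324 ≈ 59.8 kHz.
On the return leg the bat in flight is a moving observer: f₂ = f₁ · (v + v_e)/v = 59.8 × 346/335 ≈ 61.8 kHz.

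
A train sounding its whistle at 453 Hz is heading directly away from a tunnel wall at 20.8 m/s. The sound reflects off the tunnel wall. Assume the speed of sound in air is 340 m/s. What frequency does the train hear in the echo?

The tunnel wall receives the sound from a moving source: f₁ = f₀ · v/(v + v_e) = 453 × 340/360.8 ≈ 427 Hz.
On the return leg the train is a moving observer: f₂ = f₁ · (v − v_e)/v = 427 × 319.2/340 ≈ 401 Hz.

401 Hz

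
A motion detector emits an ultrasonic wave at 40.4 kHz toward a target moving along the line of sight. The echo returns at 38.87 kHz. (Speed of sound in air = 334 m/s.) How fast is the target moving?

Double Doppler shift off a moving reflector: f₂ = f₀ · (v + u)/(v − u) (u > 0 toward emitter).
Rearranging, u = v · (f₂ − f₀)/(f₂ + f₀) = 334 × -1.53/79.27 ≈ -6.4 m/s.
So the target is moving at 6.4 m/s away from the emitter.

6.4 m/s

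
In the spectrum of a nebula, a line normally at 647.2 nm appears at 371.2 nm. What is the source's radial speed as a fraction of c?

λ'/λ₀ = 0.5735 < 1 (blueshift), so the source is approaching.
λ'/λ₀ = √((1 − β)/(1 + β)) for an approaching source ⇒ β = (1 − r²)/(1 + r²) with r = λ'/λ₀.
β = (1 − 0.3290)/(1 + 0.3290) ≈ 0.505.

0.505c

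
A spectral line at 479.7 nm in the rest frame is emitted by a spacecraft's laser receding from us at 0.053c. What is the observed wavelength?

505.8 nm

Relativistic Doppler for wavelength: λ' = λ₀ · √((1 + β)/(1 − β)).
λ' = 479.7 × √(1.0530/0.9470) = 479.7 × 1.05448 ≈ 505.8 nm.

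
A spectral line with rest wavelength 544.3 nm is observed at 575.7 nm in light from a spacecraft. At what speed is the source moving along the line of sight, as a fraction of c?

0.056c

λ'/λ₀ = 1.0577 > 1 (redshift), so the source is receding.
λ'/λ₀ = √((1 + β)/(1 − β)) for a receding source ⇒ β = (r² − 1)/(r² + 1) with r = λ'/λ₀.
β = (1.1187 − 1)/(1.1187 + 1) ≈ 0.056.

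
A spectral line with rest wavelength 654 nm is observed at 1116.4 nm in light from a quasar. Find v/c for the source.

0.489c

λ'/λ₀ = 1.7070 > 1 (redshift), so the source is receding.
λ'/λ₀ = √((1 + β)/(1 − β)) for a receding source ⇒ β = (r² − 1)/(r² + 1) with r = λ'/λ₀.
β = (2.9140 − 1)/(2.9140 + 1) ≈ 0.489.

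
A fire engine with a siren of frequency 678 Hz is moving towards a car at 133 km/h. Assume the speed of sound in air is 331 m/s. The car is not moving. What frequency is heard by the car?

133 km/h = 36.94 m/s.
Moving source, stationary observer: f' = f · v/(v − v_s) since the source is approaching.
f' = 678 × 331/(331 − 36.94) = 678 × 331/294.1 ≈ 763 Hz.

763 Hz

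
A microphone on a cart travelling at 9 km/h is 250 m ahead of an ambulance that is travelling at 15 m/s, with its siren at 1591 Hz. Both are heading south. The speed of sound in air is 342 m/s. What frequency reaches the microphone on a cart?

9 km/h = 2.5 m/s.
The microphone on a cart is ahead, so the ambulance is moving toward it while the microphone on a cart is moving away from the ambulance.
With source approaching and observer receding, f' = f · (v − v_o)/(v − v_s).
f' = 1591 × (342 − 2.5)/(342 − 15) = 1591 × 339.5/327 ≈ 1652 Hz.

1652 Hz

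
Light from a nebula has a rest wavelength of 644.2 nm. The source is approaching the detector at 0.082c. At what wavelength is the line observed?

Relativistic Doppler for wavelength: λ' = λ₀ · √((1 − β)/(1 + β)).
λ' = 644.2 × √(0.9180/1.0820) = 644.2 × 0.92110 ≈ 593.4 nm.

593.4 nm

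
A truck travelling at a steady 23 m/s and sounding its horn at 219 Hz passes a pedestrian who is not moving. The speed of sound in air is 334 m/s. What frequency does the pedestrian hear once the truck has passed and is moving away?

205 Hz

Receding: f₂ = f · v/(v + v_s) = 219 × 334/357 ≈ 205 Hz.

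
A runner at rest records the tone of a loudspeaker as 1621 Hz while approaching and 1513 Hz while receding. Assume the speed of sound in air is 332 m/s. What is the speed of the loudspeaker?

11.4 m/s

f₁/f₂ = (v + v_s)/(v − v_s), so v_s = v · (f₁ − f₂)/(f₁ + f₂).
v_s = 332 × (1621 − 1513)/(1621 + 1513) = 332 × 108/3134 ≈ 11.4 m/s.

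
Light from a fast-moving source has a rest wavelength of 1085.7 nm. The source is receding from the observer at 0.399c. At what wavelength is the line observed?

Relativistic Doppler for wavelength: λ' = λ₀ · √((1 + β)/(1 − β)).
λ' = 1085.7 × √(1.3990/0.6010) = 1085.7 × 1.52571 ≈ 1656.5 nm.

1656.5 nm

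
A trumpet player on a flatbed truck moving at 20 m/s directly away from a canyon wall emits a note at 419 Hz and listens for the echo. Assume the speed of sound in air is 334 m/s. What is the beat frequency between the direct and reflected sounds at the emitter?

47.3 Hz

The canyon wall receives the sound from a moving source: f₁ = f₀ · v/(v + v_e) = 419 × 334/354 ≈ 395.3 Hz.
On the return leg the trumpet player on a flatbed truck is a moving observer: f₂ = f₁ · (v − v_e)/v = 395.3 × 314/334 ≈ 371.7 Hz.
Equivalently f₂ = f₀ · (v − v_e)/(v + v_e).
Beat against the emitted tone: |f₂ − f₀| = 2v_e·f₀/(v + v_e) = 2 × 20 × 419/354 ≈ 47.3 Hz.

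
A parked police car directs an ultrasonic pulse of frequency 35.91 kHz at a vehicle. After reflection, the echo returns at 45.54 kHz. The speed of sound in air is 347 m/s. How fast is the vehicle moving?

Double Doppler shift off a moving reflector: f₂ = f₀ · (v + u)/(v − u) (u > 0 toward emitter).
Rearranging, u = v · (f₂ − f₀)/(f₂ + f₀) = 347 × 9.63/81.45 ≈ 41 m/s.
So the vehicle is moving at 41 m/s toward the emitter.

41 m/s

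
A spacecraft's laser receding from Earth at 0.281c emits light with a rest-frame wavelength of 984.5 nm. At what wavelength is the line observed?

1314.1 nm

Relativistic Doppler for wavelength: λ' = λ₀ · √((1 + β)/(1 − β)).
λ' = 984.5 × √(1.2810/0.7190) = 984.5 × 1.33478 ≈ 1314.1 nm.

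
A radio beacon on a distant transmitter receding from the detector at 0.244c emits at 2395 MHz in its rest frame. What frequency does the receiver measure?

Relativistic Doppler for frequency: f' = f₀ · √((1 − β)/(1 + β)).
f' = 2395 × √(0.7560/1.2440) = 2395 × 0.77956 ≈ 1867.1 MHz.

1867.1 MHz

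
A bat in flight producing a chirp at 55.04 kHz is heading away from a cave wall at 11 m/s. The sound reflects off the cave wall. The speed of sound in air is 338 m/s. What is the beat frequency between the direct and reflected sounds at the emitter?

3470 Hz

The cave wall receives the sound from a moving source: f₁ = f₀ · v/(v + v_e) = 55.04 × 338/349 ≈ 53.31 kHz.
On the return leg the bat in flight is a moving observer: f₂ = f₁ · (v − v_e)/v = 53.31 × 327/338 ≈ 51.57 kHz.
Beat against the emitted tone (with f₀ = 55040 Hz): |f₂ − f₀| = 2v_e·f₀/(v + v_e) = 2 × 11 × 55040/349 ≈ 3470 Hz.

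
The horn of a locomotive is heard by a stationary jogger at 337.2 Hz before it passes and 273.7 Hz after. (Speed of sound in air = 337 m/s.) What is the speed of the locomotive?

f₁/f₂ = (v + v_s)/(v − v_s), so v_s = v · (f₁ − f₂)/(f₁ + f₂).
v_s = 337 × (337.2 − 273.7)/(337.2 + 273.7) = 337 × 63.5/610.9 ≈ 35 m/s.

35 m/s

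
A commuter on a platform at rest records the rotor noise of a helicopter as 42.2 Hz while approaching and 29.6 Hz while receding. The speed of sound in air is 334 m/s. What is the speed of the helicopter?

f₁/f₂ = (v + v_s)/(v − v_s), so v_s = v · (f₁ − f₂)/(f₁ + f₂).
v_s = 334 × (42.2 − 29.6)/(42.2 + 29.6) = 334 × 12.6/71.8 ≈ 59 m/s.

59 m/s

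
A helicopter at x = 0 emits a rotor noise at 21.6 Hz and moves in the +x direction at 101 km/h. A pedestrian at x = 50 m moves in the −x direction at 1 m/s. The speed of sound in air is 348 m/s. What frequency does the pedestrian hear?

101 km/h = 28.06 m/s.
The observer lies on the +x side, so the source is heading toward the observer and the observer is heading toward the source.
General Doppler shift: f' = f · (v + v_o)/(v − v_s).
f' = 21.6 × (348 + 1)/(348 − 28.06) = 21.6 × 349/319.94 ≈ 23.6 Hz.

23.6 Hz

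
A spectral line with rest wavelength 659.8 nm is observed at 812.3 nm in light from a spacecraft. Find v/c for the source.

0.205c

λ'/λ₀ = 1.2311 > 1 (redshift), so the source is receding.
λ'/λ₀ = √((1 + β)/(1 − β)) for a receding source ⇒ β = (r² − 1)/(r² + 1) with r = λ'/λ₀.
β = (1.5157 − 1)/(1.5157 + 1) ≈ 0.205.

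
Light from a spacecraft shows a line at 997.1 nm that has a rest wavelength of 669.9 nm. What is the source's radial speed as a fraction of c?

λ'/λ₀ = 1.4884 > 1 (redshift), so the source is receding.
λ'/λ₀ = √((1 + β)/(1 − β)) for a receding source ⇒ β = (r² − 1)/(r² + 1) with r = λ'/λ₀.
β = (2.2154 − 1)/(2.2154 + 1) ≈ 0.378.

0.378c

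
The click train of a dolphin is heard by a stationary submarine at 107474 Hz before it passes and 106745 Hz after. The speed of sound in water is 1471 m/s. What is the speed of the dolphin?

5.0 m/s

f₁/f₂ = (v + v_s)/(v − v_s), so v_s = v · (f₁ − f₂)/(f₁ + f₂).
v_s = 1471 × (107474 − 106745)/(107474 + 106745) = 1471 × 729/214219 ≈ 5.0 m/s.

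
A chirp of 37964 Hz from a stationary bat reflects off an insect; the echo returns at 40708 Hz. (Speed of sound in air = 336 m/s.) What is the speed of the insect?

11.7 m/s

Double Doppler shift off a moving reflector: f₂ = f₀ · (v + u)/(v − u) (u > 0 toward emitter).
Rearranging, u = v · (f₂ − f₀)/(f₂ + f₀) = 336 × 2744/78672 ≈ 11.7 m/s.
So the insect is moving at 11.7 m/s toward the emitter.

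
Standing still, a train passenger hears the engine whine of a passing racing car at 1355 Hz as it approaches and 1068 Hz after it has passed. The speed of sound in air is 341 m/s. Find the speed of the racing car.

40 m/s

f₁/f₂ = (v + v_s)/(v − v_s), so v_s = v · (f₁ − f₂)/(f₁ + f₂).
v_s = 341 × (1355 − 1068)/(1355 + 1068) = 341 × 287/2423 ≈ 40 m/s.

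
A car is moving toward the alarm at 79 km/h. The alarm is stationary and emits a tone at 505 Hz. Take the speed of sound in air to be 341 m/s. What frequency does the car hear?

79 km/h = 21.94 m/s.
Only the observer moves, toward the source, so f' = f · (v + v_o)/v.
f' = 505 × (341 + 21.94)/341 = 505 × 362.94/341 ≈ 537 Hz.

537 Hz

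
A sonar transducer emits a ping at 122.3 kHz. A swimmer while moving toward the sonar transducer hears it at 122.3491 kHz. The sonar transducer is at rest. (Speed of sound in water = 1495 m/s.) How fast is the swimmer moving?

0.60 m/s

f' = f · (v + v_o)/v ⇒ v_o = v · |f'/f − 1|.
v_o = 1495 × |122.3491/122.3 − 1| = 1495 × 0.0004015 ≈ 0.60 m/s.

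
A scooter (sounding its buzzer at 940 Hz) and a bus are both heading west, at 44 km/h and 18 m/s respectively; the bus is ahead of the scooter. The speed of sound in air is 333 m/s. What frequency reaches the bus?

44 km/h = 12.22 m/s.
The bus is ahead, so the scooter is moving toward it while the bus is moving away from the scooter.
Both move, so f' = f · (v − v_o)/(v − v_s).
f' = 940 × (333 − 18)/(333 − 12.22) = 940 × 315/320.78 ≈ 923 Hz.

923 Hz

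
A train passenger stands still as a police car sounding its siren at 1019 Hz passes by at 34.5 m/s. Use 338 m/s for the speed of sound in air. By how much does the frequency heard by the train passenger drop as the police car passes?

Approaching: f₁ = f · v/(v − v_s) = 1019 × 338/303.5 ≈ 1135 Hz.
Receding: f₂ = f · v/(v + v_s) = 1019 × 338/372.5 ≈ 925 Hz.
Drop: f₁ − f₂ = 2f·v·v_s/(v² − v_s²) = 2 × 1019 × 338 × 34.5/(338² − 34.5²) ≈ 210 Hz.

210 Hz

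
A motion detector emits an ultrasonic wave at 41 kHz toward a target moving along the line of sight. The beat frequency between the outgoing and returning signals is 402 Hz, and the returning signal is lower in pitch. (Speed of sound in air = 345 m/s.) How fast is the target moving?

1.70 m/s

Double Doppler shift off a moving reflector: f₂ = f₀ · (v + u)/(v − u) (u > 0 toward emitter).
Returning signal is lower, so f₂ = f₀ − Δf = 41000 − 402 = 40598 Hz.
Rearranging, u = v · (f₂ − f₀)/(f₂ + f₀) = 345 × -402/81598 ≈ -1.70 m/s.
So the target is moving at 1.70 m/s away from the emitter.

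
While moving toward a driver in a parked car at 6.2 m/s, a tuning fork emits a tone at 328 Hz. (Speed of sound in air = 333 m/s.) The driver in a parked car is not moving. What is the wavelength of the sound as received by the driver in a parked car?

99.6 cm

Only the source moves, toward the listener, so f' = f · v/(v − v_s).
f' = 328 × 333/(333 − 6.2) ≈ 334 Hz.
λ' = v/f' = 333/334.223 ≈ 99.6 cm.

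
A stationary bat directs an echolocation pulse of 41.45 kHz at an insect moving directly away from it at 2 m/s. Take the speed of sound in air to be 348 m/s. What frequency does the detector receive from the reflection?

41.0 kHz

At the insect (a moving observer), f₁ = f₀ · (v − u)/v = 41.45 × 346/348 ≈ 41.2 kHz.
The reflection then acts as a moving source: f₂ = f₁ · v/(v + u) ≈ 41.0 kHz.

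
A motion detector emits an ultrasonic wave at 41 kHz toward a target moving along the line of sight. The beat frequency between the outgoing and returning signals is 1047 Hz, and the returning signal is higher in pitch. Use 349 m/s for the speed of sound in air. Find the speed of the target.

4.4 m/s

Double Doppler shift off a moving reflector: f₂ = f₀ · (v + u)/(v − u) (u > 0 toward emitter).
Returning signal is higher, so f₂ = f₀ + Δf = 41000 + 1047 = 42047 Hz.
Rearranging, u = v · (f₂ − f₀)/(f₂ + f₀) = 349 × 1047/83047 ≈ 4.4 m/s.
So the target is moving at 4.4 m/s toward the emitter.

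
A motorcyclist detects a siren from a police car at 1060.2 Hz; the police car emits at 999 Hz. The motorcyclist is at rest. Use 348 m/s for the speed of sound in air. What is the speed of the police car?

20.1 m/s

f' > f, so the police car is approaching.
f' = f · v/(v − v_s) ⇒ v_s = v · |1 − f/f'|.
v_s = 348 × |1 − 999/1060.2| = 348 × 0.05772 ≈ 20.1 m/s.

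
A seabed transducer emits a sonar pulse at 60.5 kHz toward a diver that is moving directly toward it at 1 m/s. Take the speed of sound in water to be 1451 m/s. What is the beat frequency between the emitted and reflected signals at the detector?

83 Hz

The diver first receives the wave as a moving observer: f₁ = f₀ · (v + u)/v = 60.5 × (1451 + 1)/1451 ≈ 60.5417 kHz.
The reflection then acts as a moving source: f₂ = f₁ · v/(v − u) ≈ 60.5834 kHz.
Equivalently f₂ = f₀ · (v + u)/(v − u).
Beat frequency (with f₀ = 60500 Hz): |f₂ − f₀| = 2u·f₀/(v − u) = 2 × 1 × 60500/1450 ≈ 83 Hz.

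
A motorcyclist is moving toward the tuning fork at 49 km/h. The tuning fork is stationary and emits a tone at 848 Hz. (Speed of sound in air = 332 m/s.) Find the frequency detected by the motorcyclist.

883 Hz

49 km/h = 13.61 m/s.
Only the observer moves, toward the source, so f' = f · (v + v_o)/v.
f' = 848 × (332 + 13.61)/332 = 848 × 345.61/332 ≈ 883 Hz.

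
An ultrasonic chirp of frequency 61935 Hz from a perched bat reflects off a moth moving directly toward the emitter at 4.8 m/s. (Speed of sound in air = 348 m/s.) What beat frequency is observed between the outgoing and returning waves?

At the moth (a moving observer), f₁ = f₀ · (v + u)/v = 61935 × 352.8/348 ≈ 62789 Hz.
On reflection it acts as a source moving toward the stationary detector: f₂ = f₁ · v/(v − u) = 62789 × 348/343.2 ≈ 63667 Hz.
Equivalently f₂ = f₀ · (v + u)/(v − u).
Beat frequency: |f₂ − f₀| = 2u·f₀/(v − u) = 2 × 4.8 × 61935/343.2 ≈ 1732 Hz.

1732 Hz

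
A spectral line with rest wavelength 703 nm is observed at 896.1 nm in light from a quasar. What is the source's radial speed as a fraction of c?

0.238

λ'/λ₀ = 1.2747 > 1 (redshift), so the source is receding.
λ'/λ₀ = √((1 + β)/(1 − β)) for a receding source ⇒ β = (r² − 1)/(r² + 1) with r = λ'/λ₀.
β = (1.6248 − 1)/(1.6248 + 1) ≈ 0.238.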